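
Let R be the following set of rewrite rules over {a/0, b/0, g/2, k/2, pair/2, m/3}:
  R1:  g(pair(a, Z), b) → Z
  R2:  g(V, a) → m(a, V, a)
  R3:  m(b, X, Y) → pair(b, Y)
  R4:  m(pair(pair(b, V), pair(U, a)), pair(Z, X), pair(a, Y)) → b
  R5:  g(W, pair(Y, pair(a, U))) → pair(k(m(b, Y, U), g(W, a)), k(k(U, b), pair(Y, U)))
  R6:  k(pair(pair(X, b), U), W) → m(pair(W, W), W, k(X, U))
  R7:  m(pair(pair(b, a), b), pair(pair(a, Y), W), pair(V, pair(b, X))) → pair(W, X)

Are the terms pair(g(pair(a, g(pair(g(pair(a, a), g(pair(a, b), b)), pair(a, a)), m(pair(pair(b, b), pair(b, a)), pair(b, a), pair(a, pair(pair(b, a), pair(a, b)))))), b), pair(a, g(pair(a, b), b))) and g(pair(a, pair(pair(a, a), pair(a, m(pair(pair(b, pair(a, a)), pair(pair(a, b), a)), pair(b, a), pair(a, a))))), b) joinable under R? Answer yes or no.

Reduce t₁ = pair(g(pair(a, g(pair(g(pair(a, a), g(pair(a, b), b)), pair(a, a)), m(pair(pair(b, b), pair(b, a)), pair(b, a), pair(a, pair(pair(b, a), pair(a, b)))))), b), pair(a, g(pair(a, b), b))):
1. pair(g(pair(a, g(pair(g(pair(a, a), g(pair(a, b), b)), pair(a, a)), m(pair(pair(b, b), pair(b, a)), pair(b, a), pair(a, pair(pair(b, a), pair(a, b)))))), b), pair(a, g(pair(a, b), b)))  →  pair(g(pair(g(pair(a, a), g(pair(a, b), b)), pair(a, a)), m(pair(pair(b, b), pair(b, a)), pair(b, a), pair(a, pair(pair(b, a), pair(a, b))))), pair(a, g(pair(a, b), b)))   [R1 at 1]
2. pair(g(pair(g(pair(a, a), g(pair(a, b), b)), pair(a, a)), m(pair(pair(b, b), pair(b, a)), pair(b, a), pair(a, pair(pair(b, a), pair(a, b))))), pair(a, g(pair(a, b), b)))  →  pair(g(pair(g(pair(a, a), b), pair(a, a)), m(pair(pair(b, b), pair(b, a)), pair(b, a), pair(a, pair(pair(b, a), pair(a, b))))), pair(a, g(pair(a, b), b)))   [R1 at 1.1.1.2]
3. pair(g(pair(g(pair(a, a), b), pair(a, a)), m(pair(pair(b, b), pair(b, a)), pair(b, a), pair(a, pair(pair(b, a), pair(a, b))))), pair(a, g(pair(a, b), b)))  →  pair(g(pair(a, pair(a, a)), m(pair(pair(b, b), pair(b, a)), pair(b, a), pair(a, pair(pair(b, a), pair(a, b))))), pair(a, g(pair(a, b), b)))   [R1 at 1.1.1]
4. pair(g(pair(a, pair(a, a)), m(pair(pair(b, b), pair(b, a)), pair(b, a), pair(a, pair(pair(b, a), pair(a, b))))), pair(a, g(pair(a, b), b)))  →  pair(g(pair(a, pair(a, a)), b), pair(a, g(pair(a, b), b)))   [R4 at 1.2]
5. pair(g(pair(a, pair(a, a)), b), pair(a, g(pair(a, b), b)))  →  pair(pair(a, a), pair(a, g(pair(a, b), b)))   [R1 at 1]
6. pair(pair(a, a), pair(a, g(pair(a, b), b)))  →  pair(pair(a, a), pair(a, b))   [R1 at 2.2]

Reduce t₂ = g(pair(a, pair(pair(a, a), pair(a, m(pair(pair(b, pair(a, a)), pair(pair(a, b), a)), pair(b, a), pair(a, a))))), b):
1. g(pair(a, pair(pair(a, a), pair(a, m(pair(pair(b, pair(a, a)), pair(pair(a, b), a)), pair(b, a), pair(a, a))))), b)  →  pair(pair(a, a), pair(a, m(pair(pair(b, pair(a, a)), pair(pair(a, b), a)), pair(b, a), pair(a, a))))   [R1 at ε]
2. pair(pair(a, a), pair(a, m(pair(pair(b, pair(a, a)), pair(pair(a, b), a)), pair(b, a), pair(a, a))))  →  pair(pair(a, a), pair(a, b))   [R4 at 2.2]

yes — NF(t₁) = pair(pair(a, a), pair(a, b)), NF(t₂) = pair(pair(a, a), pair(a, b))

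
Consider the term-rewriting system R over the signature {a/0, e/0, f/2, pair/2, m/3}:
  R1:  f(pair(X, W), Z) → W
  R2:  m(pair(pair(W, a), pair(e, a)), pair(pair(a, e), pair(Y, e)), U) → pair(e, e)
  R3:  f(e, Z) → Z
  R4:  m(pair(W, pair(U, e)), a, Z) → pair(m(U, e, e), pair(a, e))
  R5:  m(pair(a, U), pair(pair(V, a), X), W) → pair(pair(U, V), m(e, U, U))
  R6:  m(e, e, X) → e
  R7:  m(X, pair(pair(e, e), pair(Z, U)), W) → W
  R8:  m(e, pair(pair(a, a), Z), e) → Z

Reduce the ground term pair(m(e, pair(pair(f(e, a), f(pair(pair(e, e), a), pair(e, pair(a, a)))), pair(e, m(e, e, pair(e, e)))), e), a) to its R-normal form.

pair(pair(e, e), a)

1. pair(m(e, pair(pair(f(e, a), f(pair(pair(e, e), a), pair(e, pair(a, a)))), pair(e, m(e, e, pair(e, e)))), e), a)  →  pair(m(e, pair(pair(a, f(pair(pair(e, e), a), pair(e, pair(a, a)))), pair(e, m(e, e, pair(e, e)))), e), a)   [R3 at 1.2.1.1]
2. pair(m(e, pair(pair(a, f(pair(pair(e, e), a), pair(e, pair(a, a)))), pair(e, m(e, e, pair(e, e)))), e), a)  →  pair(m(e, pair(pair(a, a), pair(e, m(e, e, pair(e, e)))), e), a)   [R1 at 1.2.1.2]
3. pair(m(e, pair(pair(a, a), pair(e, m(e, e, pair(e, e)))), e), a)  →  pair(pair(e, m(e, e, pair(e, e))), a)   [R8 at 1]
4. pair(pair(e, m(e, e, pair(e, e))), a)  →  pair(pair(e, e), a)   [R6 at 1.2]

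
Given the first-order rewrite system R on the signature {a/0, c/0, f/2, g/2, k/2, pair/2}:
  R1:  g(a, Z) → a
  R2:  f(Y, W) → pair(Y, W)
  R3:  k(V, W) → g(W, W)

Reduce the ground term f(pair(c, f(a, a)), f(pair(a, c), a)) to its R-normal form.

pair(pair(c, pair(a, a)), pair(pair(a, c), a))

1. f(pair(c, f(a, a)), f(pair(a, c), a))  →  pair(pair(c, f(a, a)), f(pair(a, c), a))   [R2 at ε]
2. pair(pair(c, f(a, a)), f(pair(a, c), a))  →  pair(pair(c, pair(a, a)), f(pair(a, c), a))   [R2 at 1.2]
3. pair(pair(c, pair(a, a)), f(pair(a, c), a))  →  pair(pair(c, pair(a, a)), pair(pair(a, c), a))   [R2 at 2]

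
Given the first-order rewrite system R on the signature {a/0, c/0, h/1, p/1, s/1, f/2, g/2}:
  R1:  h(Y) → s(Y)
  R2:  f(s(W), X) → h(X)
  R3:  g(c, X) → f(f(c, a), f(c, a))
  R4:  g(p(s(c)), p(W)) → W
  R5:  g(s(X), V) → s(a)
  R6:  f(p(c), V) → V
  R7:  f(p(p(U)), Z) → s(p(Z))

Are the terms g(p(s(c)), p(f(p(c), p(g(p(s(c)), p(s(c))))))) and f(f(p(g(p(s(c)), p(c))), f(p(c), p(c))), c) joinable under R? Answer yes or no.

Reduce t₁ = g(p(s(c)), p(f(p(c), p(g(p(s(c)), p(s(c))))))):
1. g(p(s(c)), p(f(p(c), p(g(p(s(c)), p(s(c)))))))  →  f(p(c), p(g(p(s(c)), p(s(c)))))   [R4 at ε]
2. f(p(c), p(g(p(s(c)), p(s(c)))))  →  p(g(p(s(c)), p(s(c))))   [R6 at ε]
3. p(g(p(s(c)), p(s(c))))  →  p(s(c))   [R4 at 1]

Reduce t₂ = f(f(p(g(p(s(c)), p(c))), f(p(c), p(c))), c):
1. f(f(p(g(p(s(c)), p(c))), f(p(c), p(c))), c)  →  f(f(p(c), f(p(c), p(c))), c)   [R4 at 1.1.1]
2. f(f(p(c), f(p(c), p(c))), c)  →  f(f(p(c), p(c)), c)   [R6 at 1]
3. f(f(p(c), p(c)), c)  →  f(p(c), c)   [R6 at 1]
4. f(p(c), c)  →  c   [R6 at ε]

no — NF(t₁) = p(s(c)), NF(t₂) = c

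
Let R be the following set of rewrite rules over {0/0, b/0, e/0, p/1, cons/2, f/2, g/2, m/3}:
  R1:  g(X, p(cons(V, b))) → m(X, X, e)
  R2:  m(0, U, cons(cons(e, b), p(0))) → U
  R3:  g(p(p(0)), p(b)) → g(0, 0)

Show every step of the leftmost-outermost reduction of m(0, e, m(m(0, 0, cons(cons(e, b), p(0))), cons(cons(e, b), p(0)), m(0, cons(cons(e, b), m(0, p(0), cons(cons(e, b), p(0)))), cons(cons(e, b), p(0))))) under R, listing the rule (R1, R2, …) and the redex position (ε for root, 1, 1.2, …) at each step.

e

1. m(0, e, m(m(0, 0, cons(cons(e, b), p(0))), cons(cons(e, b), p(0)), m(0, cons(cons(e, b), m(0, p(0), cons(cons(e, b), p(0)))), cons(cons(e, b), p(0)))))  →  m(0, e, m(0, cons(cons(e, b), p(0)), m(0, cons(cons(e, b), m(0, p(0), cons(cons(e, b), p(0)))), cons(cons(e, b), p(0)))))   [R2 at 3.1]
2. m(0, e, m(0, cons(cons(e, b), p(0)), m(0, cons(cons(e, b), m(0, p(0), cons(cons(e, b), p(0)))), cons(cons(e, b), p(0)))))  →  m(0, e, m(0, cons(cons(e, b), p(0)), cons(cons(e, b), m(0, p(0), cons(cons(e, b), p(0))))))   [R2 at 3.3]
3. m(0, e, m(0, cons(cons(e, b), p(0)), cons(cons(e, b), m(0, p(0), cons(cons(e, b), p(0))))))  →  m(0, e, m(0, cons(cons(e, b), p(0)), cons(cons(e, b), p(0))))   [R2 at 3.3.2]
4. m(0, e, m(0, cons(cons(e, b), p(0)), cons(cons(e, b), p(0))))  →  m(0, e, cons(cons(e, b), p(0)))   [R2 at 3]
5. m(0, e, cons(cons(e, b), p(0)))  →  e   [R2 at ε]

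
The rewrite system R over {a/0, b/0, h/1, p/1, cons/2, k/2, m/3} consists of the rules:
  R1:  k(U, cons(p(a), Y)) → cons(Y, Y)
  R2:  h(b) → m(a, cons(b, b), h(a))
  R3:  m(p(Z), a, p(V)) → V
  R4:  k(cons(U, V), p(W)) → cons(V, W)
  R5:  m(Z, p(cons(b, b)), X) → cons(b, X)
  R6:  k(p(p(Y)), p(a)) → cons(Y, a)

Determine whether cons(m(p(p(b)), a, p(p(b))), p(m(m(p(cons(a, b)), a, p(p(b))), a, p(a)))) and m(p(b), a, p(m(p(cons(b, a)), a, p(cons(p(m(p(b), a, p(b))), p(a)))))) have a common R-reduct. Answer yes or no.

yes — NF(t₁) = cons(p(b), p(a)), NF(t₂) = cons(p(b), p(a))

Reduce t₁ = cons(m(p(p(b)), a, p(p(b))), p(m(m(p(cons(a, b)), a, p(p(b))), a, p(a)))):
1. cons(m(p(p(b)), a, p(p(b))), p(m(m(p(cons(a, b)), a, p(p(b))), a, p(a))))  →  cons(p(b), p(m(m(p(cons(a, b)), a, p(p(b))), a, p(a))))   [R3 at 1]
2. cons(p(b), p(m(m(p(cons(a, b)), a, p(p(b))), a, p(a))))  →  cons(p(b), p(m(p(b), a, p(a))))   [R3 at 2.1.1]
3. cons(p(b), p(m(p(b), a, p(a))))  →  cons(p(b), p(a))   [R3 at 2.1]

Reduce t₂ = m(p(b), a, p(m(p(cons(b, a)), a, p(cons(p(m(p(b), a, p(b))), p(a)))))):
1. m(p(b), a, p(m(p(cons(b, a)), a, p(cons(p(m(p(b), a, p(b))), p(a))))))  →  m(p(cons(b, a)), a, p(cons(p(m(p(b), a, p(b))), p(a))))   [R3 at ε]
2. m(p(cons(b, a)), a, p(cons(p(m(p(b), a, p(b))), p(a))))  →  cons(p(m(p(b), a, p(b))), p(a))   [R3 at ε]
3. cons(p(m(p(b), a, p(b))), p(a))  →  cons(p(b), p(a))   [R3 at 1.1]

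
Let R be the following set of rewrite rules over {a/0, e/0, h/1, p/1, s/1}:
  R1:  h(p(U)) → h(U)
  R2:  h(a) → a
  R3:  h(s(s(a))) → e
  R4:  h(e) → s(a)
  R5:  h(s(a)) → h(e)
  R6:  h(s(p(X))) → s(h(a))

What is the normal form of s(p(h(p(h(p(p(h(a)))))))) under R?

1. s(p(h(p(h(p(p(h(a))))))))  →  s(p(h(h(p(p(h(a)))))))   [R1 at 1.1]
2. s(p(h(h(p(p(h(a)))))))  →  s(p(h(h(p(h(a))))))   [R1 at 1.1.1]
3. s(p(h(h(p(h(a))))))  →  s(p(h(h(h(a)))))   [R1 at 1.1.1]
4. s(p(h(h(h(a)))))  →  s(p(h(h(a))))   [R2 at 1.1.1.1]
5. s(p(h(h(a))))  →  s(p(h(a)))   [R2 at 1.1.1]
6. s(p(h(a)))  →  s(p(a))   [R2 at 1.1]

s(p(a))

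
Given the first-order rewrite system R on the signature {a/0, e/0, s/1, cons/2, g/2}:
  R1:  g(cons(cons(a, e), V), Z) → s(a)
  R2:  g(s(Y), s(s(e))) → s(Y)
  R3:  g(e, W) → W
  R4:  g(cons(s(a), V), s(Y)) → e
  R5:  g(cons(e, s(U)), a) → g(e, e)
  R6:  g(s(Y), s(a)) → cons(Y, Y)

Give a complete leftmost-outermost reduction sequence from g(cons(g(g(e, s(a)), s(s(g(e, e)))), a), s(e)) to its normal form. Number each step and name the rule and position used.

1. g(cons(g(g(e, s(a)), s(s(g(e, e)))), a), s(e))  →  g(cons(g(s(a), s(s(g(e, e)))), a), s(e))   [R3 at 1.1.1]
2. g(cons(g(s(a), s(s(g(e, e)))), a), s(e))  →  g(cons(g(s(a), s(s(e))), a), s(e))   [R3 at 1.1.2.1.1]
3. g(cons(g(s(a), s(s(e))), a), s(e))  →  g(cons(s(a), a), s(e))   [R2 at 1.1]
4. g(cons(s(a), a), s(e))  →  e   [R4 at ε]

e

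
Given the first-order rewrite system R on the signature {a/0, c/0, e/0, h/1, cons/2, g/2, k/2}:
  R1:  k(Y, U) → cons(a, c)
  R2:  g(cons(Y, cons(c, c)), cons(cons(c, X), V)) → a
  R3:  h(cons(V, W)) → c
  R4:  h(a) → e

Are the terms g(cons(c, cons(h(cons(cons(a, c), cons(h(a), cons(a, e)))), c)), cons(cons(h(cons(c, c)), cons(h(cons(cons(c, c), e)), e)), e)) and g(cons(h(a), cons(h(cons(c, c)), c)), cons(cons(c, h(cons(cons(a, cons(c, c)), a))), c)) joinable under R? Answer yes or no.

Reduce t₁ = g(cons(c, cons(h(cons(cons(a, c), cons(h(a), cons(a, e)))), c)), cons(cons(h(cons(c, c)), cons(h(cons(cons(c, c), e)), e)), e)):
1. g(cons(c, cons(h(cons(cons(a, c), cons(h(a), cons(a, e)))), c)), cons(cons(h(cons(c, c)), cons(h(cons(cons(c, c), e)), e)), e))  →  g(cons(c, cons(c, c)), cons(cons(h(cons(c, c)), cons(h(cons(cons(c, c), e)), e)), e))   [R3 at 1.2.1]
2. g(cons(c, cons(c, c)), cons(cons(h(cons(c, c)), cons(h(cons(cons(c, c), e)), e)), e))  →  g(cons(c, cons(c, c)), cons(cons(c, cons(h(cons(cons(c, c), e)), e)), e))   [R3 at 2.1.1]
3. g(cons(c, cons(c, c)), cons(cons(c, cons(h(cons(cons(c, c), e)), e)), e))  →  a   [R2 at ε]

Reduce t₂ = g(cons(h(a), cons(h(cons(c, c)), c)), cons(cons(c, h(cons(cons(a, cons(c, c)), a))), c)):
1. g(cons(h(a), cons(h(cons(c, c)), c)), cons(cons(c, h(cons(cons(a, cons(c, c)), a))), c))  →  g(cons(e, cons(h(cons(c, c)), c)), cons(cons(c, h(cons(cons(a, cons(c, c)), a))), c))   [R4 at 1.1]
2. g(cons(e, cons(h(cons(c, c)), c)), cons(cons(c, h(cons(cons(a, cons(c, c)), a))), c))  →  g(cons(e, cons(c, c)), cons(cons(c, h(cons(cons(a, cons(c, c)), a))), c))   [R3 at 1.2.1]
3. g(cons(e, cons(c, c)), cons(cons(c, h(cons(cons(a, cons(c, c)), a))), c))  →  a   [R2 at ε]

yes — NF(t₁) = a, NF(t₂) = a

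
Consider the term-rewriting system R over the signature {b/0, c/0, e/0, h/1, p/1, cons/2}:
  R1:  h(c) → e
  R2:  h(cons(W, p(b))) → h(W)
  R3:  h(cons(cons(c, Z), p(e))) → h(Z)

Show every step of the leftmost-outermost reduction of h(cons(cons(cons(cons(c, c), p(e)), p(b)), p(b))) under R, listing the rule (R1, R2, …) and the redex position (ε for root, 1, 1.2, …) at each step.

1. h(cons(cons(cons(cons(c, c), p(e)), p(b)), p(b)))  →  h(cons(cons(cons(c, c), p(e)), p(b)))   [R2 at ε]
2. h(cons(cons(cons(c, c), p(e)), p(b)))  →  h(cons(cons(c, c), p(e)))   [R2 at ε]
3. h(cons(cons(c, c), p(e)))  →  h(c)   [R3 at ε]
4. h(c)  →  e   [R1 at ε]

e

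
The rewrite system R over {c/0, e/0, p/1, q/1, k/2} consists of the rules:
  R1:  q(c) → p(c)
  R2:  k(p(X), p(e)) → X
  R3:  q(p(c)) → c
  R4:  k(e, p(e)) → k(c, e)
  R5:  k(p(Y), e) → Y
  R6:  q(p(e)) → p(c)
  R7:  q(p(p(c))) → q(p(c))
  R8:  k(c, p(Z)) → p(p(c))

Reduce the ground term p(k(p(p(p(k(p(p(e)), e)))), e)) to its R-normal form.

p(p(p(p(e))))

1. p(k(p(p(p(k(p(p(e)), e)))), e))  →  p(p(p(k(p(p(e)), e))))   [R5 at 1]
2. p(p(p(k(p(p(e)), e))))  →  p(p(p(p(e))))   [R5 at 1.1.1]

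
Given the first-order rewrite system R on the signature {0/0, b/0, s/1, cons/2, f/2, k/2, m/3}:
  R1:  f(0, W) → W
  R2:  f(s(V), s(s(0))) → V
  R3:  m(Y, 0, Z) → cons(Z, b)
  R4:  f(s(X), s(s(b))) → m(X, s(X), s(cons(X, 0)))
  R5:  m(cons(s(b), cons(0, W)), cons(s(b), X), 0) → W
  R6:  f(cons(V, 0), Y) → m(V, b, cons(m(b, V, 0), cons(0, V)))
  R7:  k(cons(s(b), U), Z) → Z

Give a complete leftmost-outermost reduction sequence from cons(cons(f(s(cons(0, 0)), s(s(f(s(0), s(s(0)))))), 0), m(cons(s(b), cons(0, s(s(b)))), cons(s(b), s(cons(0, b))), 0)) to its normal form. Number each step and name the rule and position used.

cons(cons(cons(0, 0), 0), s(s(b)))

1. cons(cons(f(s(cons(0, 0)), s(s(f(s(0), s(s(0)))))), 0), m(cons(s(b), cons(0, s(s(b)))), cons(s(b), s(cons(0, b))), 0))  →  cons(cons(f(s(cons(0, 0)), s(s(0))), 0), m(cons(s(b), cons(0, s(s(b)))), cons(s(b), s(cons(0, b))), 0))   [R2 at 1.1.2.1.1]
2. cons(cons(f(s(cons(0, 0)), s(s(0))), 0), m(cons(s(b), cons(0, s(s(b)))), cons(s(b), s(cons(0, b))), 0))  →  cons(cons(cons(0, 0), 0), m(cons(s(b), cons(0, s(s(b)))), cons(s(b), s(cons(0, b))), 0))   [R2 at 1.1]
3. cons(cons(cons(0, 0), 0), m(cons(s(b), cons(0, s(s(b)))), cons(s(b), s(cons(0, b))), 0))  →  cons(cons(cons(0, 0), 0), s(s(b)))   [R5 at 2]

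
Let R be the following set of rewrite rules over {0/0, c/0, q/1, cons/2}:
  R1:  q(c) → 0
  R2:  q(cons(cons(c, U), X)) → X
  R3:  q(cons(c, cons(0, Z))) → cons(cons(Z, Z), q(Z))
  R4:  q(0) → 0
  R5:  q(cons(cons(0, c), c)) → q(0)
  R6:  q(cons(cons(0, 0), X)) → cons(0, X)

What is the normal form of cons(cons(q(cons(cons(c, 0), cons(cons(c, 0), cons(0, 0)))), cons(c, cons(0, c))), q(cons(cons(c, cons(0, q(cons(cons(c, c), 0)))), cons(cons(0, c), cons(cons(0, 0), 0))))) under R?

cons(cons(cons(cons(c, 0), cons(0, 0)), cons(c, cons(0, c))), cons(cons(0, c), cons(cons(0, 0), 0)))

1. cons(cons(q(cons(cons(c, 0), cons(cons(c, 0), cons(0, 0)))), cons(c, cons(0, c))), q(cons(cons(c, cons(0, q(cons(cons(c, c), 0)))), cons(cons(0, c), cons(cons(0, 0), 0)))))  →  cons(cons(cons(cons(c, 0), cons(0, 0)), cons(c, cons(0, c))), q(cons(cons(c, cons(0, q(cons(cons(c, c), 0)))), cons(cons(0, c), cons(cons(0, 0), 0)))))   [R2 at 1.1]
2. cons(cons(cons(cons(c, 0), cons(0, 0)), cons(c, cons(0, c))), q(cons(cons(c, cons(0, q(cons(cons(c, c), 0)))), cons(cons(0, c), cons(cons(0, 0), 0)))))  →  cons(cons(cons(cons(c, 0), cons(0, 0)), cons(c, cons(0, c))), cons(cons(0, c), cons(cons(0, 0), 0)))   [R2 at 2]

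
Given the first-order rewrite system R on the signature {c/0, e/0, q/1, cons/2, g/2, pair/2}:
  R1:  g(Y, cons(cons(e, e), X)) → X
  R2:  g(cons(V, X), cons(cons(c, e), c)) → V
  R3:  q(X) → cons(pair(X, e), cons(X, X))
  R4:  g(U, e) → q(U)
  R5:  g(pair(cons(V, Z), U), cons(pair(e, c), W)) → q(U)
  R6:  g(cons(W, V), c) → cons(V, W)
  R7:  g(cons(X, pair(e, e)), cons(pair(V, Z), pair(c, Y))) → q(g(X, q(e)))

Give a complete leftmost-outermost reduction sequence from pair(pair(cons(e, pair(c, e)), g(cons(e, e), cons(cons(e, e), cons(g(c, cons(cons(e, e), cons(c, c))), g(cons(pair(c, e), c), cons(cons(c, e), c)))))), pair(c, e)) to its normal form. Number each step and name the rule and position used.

pair(pair(cons(e, pair(c, e)), cons(cons(c, c), pair(c, e))), pair(c, e))

1. pair(pair(cons(e, pair(c, e)), g(cons(e, e), cons(cons(e, e), cons(g(c, cons(cons(e, e), cons(c, c))), g(cons(pair(c, e), c), cons(cons(c, e), c)))))), pair(c, e))  →  pair(pair(cons(e, pair(c, e)), cons(g(c, cons(cons(e, e), cons(c, c))), g(cons(pair(c, e), c), cons(cons(c, e), c)))), pair(c, e))   [R1 at 1.2]
2. pair(pair(cons(e, pair(c, e)), cons(g(c, cons(cons(e, e), cons(c, c))), g(cons(pair(c, e), c), cons(cons(c, e), c)))), pair(c, e))  →  pair(pair(cons(e, pair(c, e)), cons(cons(c, c), g(cons(pair(c, e), c), cons(cons(c, e), c)))), pair(c, e))   [R1 at 1.2.1]
3. pair(pair(cons(e, pair(c, e)), cons(cons(c, c), g(cons(pair(c, e), c), cons(cons(c, e), c)))), pair(c, e))  →  pair(pair(cons(e, pair(c, e)), cons(cons(c, c), pair(c, e))), pair(c, e))   [R2 at 1.2.2]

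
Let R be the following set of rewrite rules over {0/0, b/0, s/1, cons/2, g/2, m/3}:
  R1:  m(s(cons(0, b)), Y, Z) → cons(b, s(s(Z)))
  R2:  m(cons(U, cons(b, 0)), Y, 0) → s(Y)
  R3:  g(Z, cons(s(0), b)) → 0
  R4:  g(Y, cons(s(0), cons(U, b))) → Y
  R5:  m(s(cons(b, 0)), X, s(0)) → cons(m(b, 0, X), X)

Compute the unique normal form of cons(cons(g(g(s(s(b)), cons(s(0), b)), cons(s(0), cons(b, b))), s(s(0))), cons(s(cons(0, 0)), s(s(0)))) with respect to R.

1. cons(cons(g(g(s(s(b)), cons(s(0), b)), cons(s(0), cons(b, b))), s(s(0))), cons(s(cons(0, 0)), s(s(0))))  →  cons(cons(g(s(s(b)), cons(s(0), b)), s(s(0))), cons(s(cons(0, 0)), s(s(0))))   [R4 at 1.1]
2. cons(cons(g(s(s(b)), cons(s(0), b)), s(s(0))), cons(s(cons(0, 0)), s(s(0))))  →  cons(cons(0, s(s(0))), cons(s(cons(0, 0)), s(s(0))))   [R3 at 1.1]

cons(cons(0, s(s(0))), cons(s(cons(0, 0)), s(s(0))))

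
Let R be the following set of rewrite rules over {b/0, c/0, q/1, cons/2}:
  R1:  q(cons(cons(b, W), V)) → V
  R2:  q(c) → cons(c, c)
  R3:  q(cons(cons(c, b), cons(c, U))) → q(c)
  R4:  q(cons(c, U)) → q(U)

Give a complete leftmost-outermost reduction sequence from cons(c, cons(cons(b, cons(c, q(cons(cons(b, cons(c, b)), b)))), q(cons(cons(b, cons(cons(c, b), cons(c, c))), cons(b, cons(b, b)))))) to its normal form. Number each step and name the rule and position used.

cons(c, cons(cons(b, cons(c, b)), cons(b, cons(b, b))))

1. cons(c, cons(cons(b, cons(c, q(cons(cons(b, cons(c, b)), b)))), q(cons(cons(b, cons(cons(c, b), cons(c, c))), cons(b, cons(b, b))))))  →  cons(c, cons(cons(b, cons(c, b)), q(cons(cons(b, cons(cons(c, b), cons(c, c))), cons(b, cons(b, b))))))   [R1 at 2.1.2.2]
2. cons(c, cons(cons(b, cons(c, b)), q(cons(cons(b, cons(cons(c, b), cons(c, c))), cons(b, cons(b, b))))))  →  cons(c, cons(cons(b, cons(c, b)), cons(b, cons(b, b))))   [R1 at 2.2]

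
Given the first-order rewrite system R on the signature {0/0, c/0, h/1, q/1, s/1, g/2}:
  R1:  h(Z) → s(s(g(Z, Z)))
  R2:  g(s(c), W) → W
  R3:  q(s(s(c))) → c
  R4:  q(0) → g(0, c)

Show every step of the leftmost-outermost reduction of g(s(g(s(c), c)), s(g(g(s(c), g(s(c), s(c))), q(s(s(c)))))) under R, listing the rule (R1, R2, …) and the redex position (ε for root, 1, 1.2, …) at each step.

s(c)

1. g(s(g(s(c), c)), s(g(g(s(c), g(s(c), s(c))), q(s(s(c))))))  →  g(s(c), s(g(g(s(c), g(s(c), s(c))), q(s(s(c))))))   [R2 at 1.1]
2. g(s(c), s(g(g(s(c), g(s(c), s(c))), q(s(s(c))))))  →  s(g(g(s(c), g(s(c), s(c))), q(s(s(c)))))   [R2 at ε]
3. s(g(g(s(c), g(s(c), s(c))), q(s(s(c)))))  →  s(g(g(s(c), s(c)), q(s(s(c)))))   [R2 at 1.1]
4. s(g(g(s(c), s(c)), q(s(s(c)))))  →  s(g(s(c), q(s(s(c)))))   [R2 at 1.1]
5. s(g(s(c), q(s(s(c)))))  →  s(q(s(s(c))))   [R2 at 1]
6. s(q(s(s(c))))  →  s(c)   [R3 at 1]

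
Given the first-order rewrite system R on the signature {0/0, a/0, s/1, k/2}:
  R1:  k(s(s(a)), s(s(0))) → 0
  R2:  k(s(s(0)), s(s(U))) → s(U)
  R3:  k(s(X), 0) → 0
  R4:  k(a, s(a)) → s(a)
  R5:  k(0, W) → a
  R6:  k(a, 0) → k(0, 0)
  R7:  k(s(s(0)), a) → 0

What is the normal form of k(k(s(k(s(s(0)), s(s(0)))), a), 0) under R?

a

1. k(k(s(k(s(s(0)), s(s(0)))), a), 0)  →  k(k(s(s(0)), a), 0)   [R2 at 1.1.1]
2. k(k(s(s(0)), a), 0)  →  k(0, 0)   [R7 at 1]
3. k(0, 0)  →  a   [R5 at ε]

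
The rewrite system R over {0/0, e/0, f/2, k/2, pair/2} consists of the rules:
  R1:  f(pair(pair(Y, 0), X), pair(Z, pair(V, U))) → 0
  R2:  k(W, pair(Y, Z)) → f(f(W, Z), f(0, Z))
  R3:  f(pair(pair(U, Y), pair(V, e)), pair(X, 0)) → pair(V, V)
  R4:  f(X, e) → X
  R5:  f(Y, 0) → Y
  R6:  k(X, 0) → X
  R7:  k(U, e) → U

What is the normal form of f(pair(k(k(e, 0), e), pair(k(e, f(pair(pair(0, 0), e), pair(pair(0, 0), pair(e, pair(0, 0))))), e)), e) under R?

1. f(pair(k(k(e, 0), e), pair(k(e, f(pair(pair(0, 0), e), pair(pair(0, 0), pair(e, pair(0, 0))))), e)), e)  →  pair(k(k(e, 0), e), pair(k(e, f(pair(pair(0, 0), e), pair(pair(0, 0), pair(e, pair(0, 0))))), e))   [R4 at ε]
2. pair(k(k(e, 0), e), pair(k(e, f(pair(pair(0, 0), e), pair(pair(0, 0), pair(e, pair(0, 0))))), e))  →  pair(k(e, 0), pair(k(e, f(pair(pair(0, 0), e), pair(pair(0, 0), pair(e, pair(0, 0))))), e))   [R7 at 1]
3. pair(k(e, 0), pair(k(e, f(pair(pair(0, 0), e), pair(pair(0, 0), pair(e, pair(0, 0))))), e))  →  pair(e, pair(k(e, f(pair(pair(0, 0), e), pair(pair(0, 0), pair(e, pair(0, 0))))), e))   [R6 at 1]
4. pair(e, pair(k(e, f(pair(pair(0, 0), e), pair(pair(0, 0), pair(e, pair(0, 0))))), e))  →  pair(e, pair(k(e, 0), e))   [R1 at 2.1.2]
5. pair(e, pair(k(e, 0), e))  →  pair(e, pair(e, e))   [R6 at 2.1]

pair(e, pair(e, e))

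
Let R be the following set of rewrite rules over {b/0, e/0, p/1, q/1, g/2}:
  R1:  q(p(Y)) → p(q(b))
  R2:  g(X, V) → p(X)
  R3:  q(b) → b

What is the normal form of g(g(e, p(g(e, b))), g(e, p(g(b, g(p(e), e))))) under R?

p(p(e))

1. g(g(e, p(g(e, b))), g(e, p(g(b, g(p(e), e)))))  →  p(g(e, p(g(e, b))))   [R2 at ε]
2. p(g(e, p(g(e, b))))  →  p(p(e))   [R2 at 1]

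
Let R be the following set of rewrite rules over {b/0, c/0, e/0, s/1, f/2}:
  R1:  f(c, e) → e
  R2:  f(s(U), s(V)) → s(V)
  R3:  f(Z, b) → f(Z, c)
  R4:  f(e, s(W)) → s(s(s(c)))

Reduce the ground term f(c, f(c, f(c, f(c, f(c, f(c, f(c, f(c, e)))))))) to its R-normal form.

e

1. f(c, f(c, f(c, f(c, f(c, f(c, f(c, f(c, e))))))))  →  f(c, f(c, f(c, f(c, f(c, f(c, f(c, e)))))))   [R1 at 2.2.2.2.2.2.2]
2. f(c, f(c, f(c, f(c, f(c, f(c, f(c, e)))))))  →  f(c, f(c, f(c, f(c, f(c, f(c, e))))))   [R1 at 2.2.2.2.2.2]
3. f(c, f(c, f(c, f(c, f(c, f(c, e))))))  →  f(c, f(c, f(c, f(c, f(c, e)))))   [R1 at 2.2.2.2.2]
4. f(c, f(c, f(c, f(c, f(c, e)))))  →  f(c, f(c, f(c, f(c, e))))   [R1 at 2.2.2.2]
5. f(c, f(c, f(c, f(c, e))))  →  f(c, f(c, f(c, e)))   [R1 at 2.2.2]
6. f(c, f(c, f(c, e)))  →  f(c, f(c, e))   [R1 at 2.2]
7. f(c, f(c, e))  →  f(c, e)   [R1 at 2]
8. f(c, e)  →  e   [R1 at ε]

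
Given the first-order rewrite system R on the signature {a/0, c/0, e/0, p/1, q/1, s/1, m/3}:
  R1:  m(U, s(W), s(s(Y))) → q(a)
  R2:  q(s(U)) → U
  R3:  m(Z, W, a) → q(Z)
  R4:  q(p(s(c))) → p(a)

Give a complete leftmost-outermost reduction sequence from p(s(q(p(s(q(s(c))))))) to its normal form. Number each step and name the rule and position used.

p(s(p(a)))

1. p(s(q(p(s(q(s(c)))))))  →  p(s(q(p(s(c)))))   [R2 at 1.1.1.1.1]
2. p(s(q(p(s(c)))))  →  p(s(p(a)))   [R4 at 1.1]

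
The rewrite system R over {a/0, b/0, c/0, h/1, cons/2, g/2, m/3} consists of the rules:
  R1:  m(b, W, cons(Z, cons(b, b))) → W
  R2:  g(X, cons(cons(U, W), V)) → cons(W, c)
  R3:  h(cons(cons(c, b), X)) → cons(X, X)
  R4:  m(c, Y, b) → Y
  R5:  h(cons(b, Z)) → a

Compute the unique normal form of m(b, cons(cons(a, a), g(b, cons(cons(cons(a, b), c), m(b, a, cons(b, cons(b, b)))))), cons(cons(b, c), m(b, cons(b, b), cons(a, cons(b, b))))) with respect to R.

cons(cons(a, a), cons(c, c))

1. m(b, cons(cons(a, a), g(b, cons(cons(cons(a, b), c), m(b, a, cons(b, cons(b, b)))))), cons(cons(b, c), m(b, cons(b, b), cons(a, cons(b, b)))))  →  m(b, cons(cons(a, a), cons(c, c)), cons(cons(b, c), m(b, cons(b, b), cons(a, cons(b, b)))))   [R2 at 2.2]
2. m(b, cons(cons(a, a), cons(c, c)), cons(cons(b, c), m(b, cons(b, b), cons(a, cons(b, b)))))  →  m(b, cons(cons(a, a), cons(c, c)), cons(cons(b, c), cons(b, b)))   [R1 at 3.2]
3. m(b, cons(cons(a, a), cons(c, c)), cons(cons(b, c), cons(b, b)))  →  cons(cons(a, a), cons(c, c))   [R1 at ε]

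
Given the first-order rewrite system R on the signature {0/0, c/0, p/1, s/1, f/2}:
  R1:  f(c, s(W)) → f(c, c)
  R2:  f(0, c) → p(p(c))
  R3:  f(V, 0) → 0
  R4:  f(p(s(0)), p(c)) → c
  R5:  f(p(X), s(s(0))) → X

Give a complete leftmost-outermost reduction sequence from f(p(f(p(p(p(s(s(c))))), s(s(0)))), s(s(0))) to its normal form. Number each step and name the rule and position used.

1. f(p(f(p(p(p(s(s(c))))), s(s(0)))), s(s(0)))  →  f(p(p(p(s(s(c))))), s(s(0)))   [R5 at ε]
2. f(p(p(p(s(s(c))))), s(s(0)))  →  p(p(s(s(c))))   [R5 at ε]

p(p(s(s(c))))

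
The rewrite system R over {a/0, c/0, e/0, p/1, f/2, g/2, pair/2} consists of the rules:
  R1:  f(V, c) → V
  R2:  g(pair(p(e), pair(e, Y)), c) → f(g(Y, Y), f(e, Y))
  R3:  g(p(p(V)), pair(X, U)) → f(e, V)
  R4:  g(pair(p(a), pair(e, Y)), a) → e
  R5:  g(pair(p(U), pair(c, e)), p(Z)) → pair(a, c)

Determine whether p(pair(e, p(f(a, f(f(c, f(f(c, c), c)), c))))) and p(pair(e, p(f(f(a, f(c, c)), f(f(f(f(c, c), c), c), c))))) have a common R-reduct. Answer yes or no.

Reduce t₁ = p(pair(e, p(f(a, f(f(c, f(f(c, c), c)), c))))):
1. p(pair(e, p(f(a, f(f(c, f(f(c, c), c)), c)))))  →  p(pair(e, p(f(a, f(c, f(f(c, c), c))))))   [R1 at 1.2.1.2]
2. p(pair(e, p(f(a, f(c, f(f(c, c), c))))))  →  p(pair(e, p(f(a, f(c, f(c, c))))))   [R1 at 1.2.1.2.2]
3. p(pair(e, p(f(a, f(c, f(c, c))))))  →  p(pair(e, p(f(a, f(c, c)))))   [R1 at 1.2.1.2.2]
4. p(pair(e, p(f(a, f(c, c)))))  →  p(pair(e, p(f(a, c))))   [R1 at 1.2.1.2]
5. p(pair(e, p(f(a, c))))  →  p(pair(e, p(a)))   [R1 at 1.2.1]

Reduce t₂ = p(pair(e, p(f(f(a, f(c, c)), f(f(f(f(c, c), c), c), c))))):
1. p(pair(e, p(f(f(a, f(c, c)), f(f(f(f(c, c), c), c), c)))))  →  p(pair(e, p(f(f(a, c), f(f(f(f(c, c), c), c), c)))))   [R1 at 1.2.1.1.2]
2. p(pair(e, p(f(f(a, c), f(f(f(f(c, c), c), c), c)))))  →  p(pair(e, p(f(a, f(f(f(f(c, c), c), c), c)))))   [R1 at 1.2.1.1]
3. p(pair(e, p(f(a, f(f(f(f(c, c), c), c), c)))))  →  p(pair(e, p(f(a, f(f(f(c, c), c), c)))))   [R1 at 1.2.1.2]
4. p(pair(e, p(f(a, f(f(f(c, c), c), c)))))  →  p(pair(e, p(f(a, f(f(c, c), c)))))   [R1 at 1.2.1.2]
5. p(pair(e, p(f(a, f(f(c, c), c)))))  →  p(pair(e, p(f(a, f(c, c)))))   [R1 at 1.2.1.2]
6. p(pair(e, p(f(a, f(c, c)))))  →  p(pair(e, p(f(a, c))))   [R1 at 1.2.1.2]
7. p(pair(e, p(f(a, c))))  →  p(pair(e, p(a)))   [R1 at 1.2.1]

yes — NF(t₁) = p(pair(e, p(a))), NF(t₂) = p(pair(e, p(a)))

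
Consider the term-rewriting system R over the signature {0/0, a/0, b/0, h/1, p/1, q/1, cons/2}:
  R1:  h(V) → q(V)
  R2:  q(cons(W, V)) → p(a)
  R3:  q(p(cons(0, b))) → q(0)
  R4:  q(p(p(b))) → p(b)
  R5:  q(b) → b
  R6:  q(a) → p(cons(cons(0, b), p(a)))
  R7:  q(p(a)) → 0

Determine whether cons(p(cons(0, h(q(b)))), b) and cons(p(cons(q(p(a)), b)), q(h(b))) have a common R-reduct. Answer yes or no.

Reduce t₁ = cons(p(cons(0, h(q(b)))), b):
1. cons(p(cons(0, h(q(b)))), b)  →  cons(p(cons(0, q(q(b)))), b)   [R1 at 1.1.2]
2. cons(p(cons(0, q(q(b)))), b)  →  cons(p(cons(0, q(b))), b)   [R5 at 1.1.2.1]
3. cons(p(cons(0, q(b))), b)  →  cons(p(cons(0, b)), b)   [R5 at 1.1.2]

Reduce t₂ = cons(p(cons(q(p(a)), b)), q(h(b))):
1. cons(p(cons(q(p(a)), b)), q(h(b)))  →  cons(p(cons(0, b)), q(h(b)))   [R7 at 1.1.1]
2. cons(p(cons(0, b)), q(h(b)))  →  cons(p(cons(0, b)), q(q(b)))   [R1 at 2.1]
3. cons(p(cons(0, b)), q(q(b)))  →  cons(p(cons(0, b)), q(b))   [R5 at 2.1]
4. cons(p(cons(0, b)), q(b))  →  cons(p(cons(0, b)), b)   [R5 at 2]

yes — NF(t₁) = cons(p(cons(0, b)), b), NF(t₂) = cons(p(cons(0, b)), b)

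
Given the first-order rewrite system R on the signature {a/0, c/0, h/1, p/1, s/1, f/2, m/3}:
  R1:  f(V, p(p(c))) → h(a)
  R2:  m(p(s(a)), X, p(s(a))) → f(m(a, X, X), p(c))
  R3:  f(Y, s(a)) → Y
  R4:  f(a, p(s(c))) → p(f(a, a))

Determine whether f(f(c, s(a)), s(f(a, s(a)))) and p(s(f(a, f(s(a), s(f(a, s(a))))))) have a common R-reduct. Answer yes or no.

no — NF(t₁) = c, NF(t₂) = p(s(a))

Reduce t₁ = f(f(c, s(a)), s(f(a, s(a)))):
1. f(f(c, s(a)), s(f(a, s(a))))  →  f(c, s(f(a, s(a))))   [R3 at 1]
2. f(c, s(f(a, s(a))))  →  f(c, s(a))   [R3 at 2.1]
3. f(c, s(a))  →  c   [R3 at ε]

Reduce t₂ = p(s(f(a, f(s(a), s(f(a, s(a))))))):
1. p(s(f(a, f(s(a), s(f(a, s(a)))))))  →  p(s(f(a, f(s(a), s(a)))))   [R3 at 1.1.2.2.1]
2. p(s(f(a, f(s(a), s(a)))))  →  p(s(f(a, s(a))))   [R3 at 1.1.2]
3. p(s(f(a, s(a))))  →  p(s(a))   [R3 at 1.1]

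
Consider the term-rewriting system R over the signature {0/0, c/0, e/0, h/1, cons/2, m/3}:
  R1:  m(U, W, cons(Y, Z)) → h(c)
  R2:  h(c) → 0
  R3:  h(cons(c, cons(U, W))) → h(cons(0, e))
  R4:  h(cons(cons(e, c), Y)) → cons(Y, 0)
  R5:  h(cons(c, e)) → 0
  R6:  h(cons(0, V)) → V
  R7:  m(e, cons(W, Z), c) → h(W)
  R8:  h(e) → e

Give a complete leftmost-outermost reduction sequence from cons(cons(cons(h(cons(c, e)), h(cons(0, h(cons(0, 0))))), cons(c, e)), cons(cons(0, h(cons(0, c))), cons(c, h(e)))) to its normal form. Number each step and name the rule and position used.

1. cons(cons(cons(h(cons(c, e)), h(cons(0, h(cons(0, 0))))), cons(c, e)), cons(cons(0, h(cons(0, c))), cons(c, h(e))))  →  cons(cons(cons(0, h(cons(0, h(cons(0, 0))))), cons(c, e)), cons(cons(0, h(cons(0, c))), cons(c, h(e))))   [R5 at 1.1.1]
2. cons(cons(cons(0, h(cons(0, h(cons(0, 0))))), cons(c, e)), cons(cons(0, h(cons(0, c))), cons(c, h(e))))  →  cons(cons(cons(0, h(cons(0, 0))), cons(c, e)), cons(cons(0, h(cons(0, c))), cons(c, h(e))))   [R6 at 1.1.2]
3. cons(cons(cons(0, h(cons(0, 0))), cons(c, e)), cons(cons(0, h(cons(0, c))), cons(c, h(e))))  →  cons(cons(cons(0, 0), cons(c, e)), cons(cons(0, h(cons(0, c))), cons(c, h(e))))   [R6 at 1.1.2]
4. cons(cons(cons(0, 0), cons(c, e)), cons(cons(0, h(cons(0, c))), cons(c, h(e))))  →  cons(cons(cons(0, 0), cons(c, e)), cons(cons(0, c), cons(c, h(e))))   [R6 at 2.1.2]
5. cons(cons(cons(0, 0), cons(c, e)), cons(cons(0, c), cons(c, h(e))))  →  cons(cons(cons(0, 0), cons(c, e)), cons(cons(0, c), cons(c, e)))   [R8 at 2.2.2]

cons(cons(cons(0, 0), cons(c, e)), cons(cons(0, c), cons(c, e)))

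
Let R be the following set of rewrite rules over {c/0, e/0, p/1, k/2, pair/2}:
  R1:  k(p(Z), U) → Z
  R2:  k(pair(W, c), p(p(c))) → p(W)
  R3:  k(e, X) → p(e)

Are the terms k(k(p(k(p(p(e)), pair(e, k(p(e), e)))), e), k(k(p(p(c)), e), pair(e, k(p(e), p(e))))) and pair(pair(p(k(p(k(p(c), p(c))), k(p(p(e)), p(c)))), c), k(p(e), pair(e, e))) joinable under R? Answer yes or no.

no — NF(t₁) = e, NF(t₂) = pair(pair(p(c), c), e)

Reduce t₁ = k(k(p(k(p(p(e)), pair(e, k(p(e), e)))), e), k(k(p(p(c)), e), pair(e, k(p(e), p(e))))):
1. k(k(p(k(p(p(e)), pair(e, k(p(e), e)))), e), k(k(p(p(c)), e), pair(e, k(p(e), p(e)))))  →  k(k(p(p(e)), pair(e, k(p(e), e))), k(k(p(p(c)), e), pair(e, k(p(e), p(e)))))   [R1 at 1]
2. k(k(p(p(e)), pair(e, k(p(e), e))), k(k(p(p(c)), e), pair(e, k(p(e), p(e)))))  →  k(p(e), k(k(p(p(c)), e), pair(e, k(p(e), p(e)))))   [R1 at 1]
3. k(p(e), k(k(p(p(c)), e), pair(e, k(p(e), p(e)))))  →  e   [R1 at ε]

Reduce t₂ = pair(pair(p(k(p(k(p(c), p(c))), k(p(p(e)), p(c)))), c), k(p(e), pair(e, e))):
1. pair(pair(p(k(p(k(p(c), p(c))), k(p(p(e)), p(c)))), c), k(p(e), pair(e, e)))  →  pair(pair(p(k(p(c), p(c))), c), k(p(e), pair(e, e)))   [R1 at 1.1.1]
2. pair(pair(p(k(p(c), p(c))), c), k(p(e), pair(e, e)))  →  pair(pair(p(c), c), k(p(e), pair(e, e)))   [R1 at 1.1.1]
3. pair(pair(p(c), c), k(p(e), pair(e, e)))  →  pair(pair(p(c), c), e)   [R1 at 2]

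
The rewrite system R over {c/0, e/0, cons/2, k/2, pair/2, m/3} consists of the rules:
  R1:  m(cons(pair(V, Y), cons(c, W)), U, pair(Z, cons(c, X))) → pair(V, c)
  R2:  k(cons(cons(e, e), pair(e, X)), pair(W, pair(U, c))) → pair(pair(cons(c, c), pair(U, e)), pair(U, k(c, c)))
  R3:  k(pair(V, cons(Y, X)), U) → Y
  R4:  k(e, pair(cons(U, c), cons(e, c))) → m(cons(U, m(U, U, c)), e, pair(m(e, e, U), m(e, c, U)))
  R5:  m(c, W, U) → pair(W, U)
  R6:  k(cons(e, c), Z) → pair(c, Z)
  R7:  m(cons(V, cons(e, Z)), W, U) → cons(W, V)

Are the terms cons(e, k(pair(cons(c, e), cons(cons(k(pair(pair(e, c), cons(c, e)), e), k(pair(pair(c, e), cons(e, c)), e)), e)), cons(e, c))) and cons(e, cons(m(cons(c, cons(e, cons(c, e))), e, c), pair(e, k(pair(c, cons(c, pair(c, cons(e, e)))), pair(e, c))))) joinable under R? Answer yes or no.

no — NF(t₁) = cons(e, cons(c, e)), NF(t₂) = cons(e, cons(cons(e, c), pair(e, c)))

Reduce t₁ = cons(e, k(pair(cons(c, e), cons(cons(k(pair(pair(e, c), cons(c, e)), e), k(pair(pair(c, e), cons(e, c)), e)), e)), cons(e, c))):
1. cons(e, k(pair(cons(c, e), cons(cons(k(pair(pair(e, c), cons(c, e)), e), k(pair(pair(c, e), cons(e, c)), e)), e)), cons(e, c)))  →  cons(e, cons(k(pair(pair(e, c), cons(c, e)), e), k(pair(pair(c, e), cons(e, c)), e)))   [R3 at 2]
2. cons(e, cons(k(pair(pair(e, c), cons(c, e)), e), k(pair(pair(c, e), cons(e, c)), e)))  →  cons(e, cons(c, k(pair(pair(c, e), cons(e, c)), e)))   [R3 at 2.1]
3. cons(e, cons(c, k(pair(pair(c, e), cons(e, c)), e)))  →  cons(e, cons(c, e))   [R3 at 2.2]

Reduce t₂ = cons(e, cons(m(cons(c, cons(e, cons(c, e))), e, c), pair(e, k(pair(c, cons(c, pair(c, cons(e, e)))), pair(e, c))))):
1. cons(e, cons(m(cons(c, cons(e, cons(c, e))), e, c), pair(e, k(pair(c, cons(c, pair(c, cons(e, e)))), pair(e, c)))))  →  cons(e, cons(cons(e, c), pair(e, k(pair(c, cons(c, pair(c, cons(e, e)))), pair(e, c)))))   [R7 at 2.1]
2. cons(e, cons(cons(e, c), pair(e, k(pair(c, cons(c, pair(c, cons(e, e)))), pair(e, c)))))  →  cons(e, cons(cons(e, c), pair(e, c)))   [R3 at 2.2.2]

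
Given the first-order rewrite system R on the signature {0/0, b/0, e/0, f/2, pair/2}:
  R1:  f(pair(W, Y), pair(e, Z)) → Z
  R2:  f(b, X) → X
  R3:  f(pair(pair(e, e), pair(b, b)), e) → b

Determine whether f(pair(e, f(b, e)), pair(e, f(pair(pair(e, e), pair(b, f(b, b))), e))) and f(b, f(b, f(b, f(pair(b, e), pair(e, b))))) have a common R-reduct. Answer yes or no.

yes — NF(t₁) = b, NF(t₂) = b

Reduce t₁ = f(pair(e, f(b, e)), pair(e, f(pair(pair(e, e), pair(b, f(b, b))), e))):
1. f(pair(e, f(b, e)), pair(e, f(pair(pair(e, e), pair(b, f(b, b))), e)))  →  f(pair(pair(e, e), pair(b, f(b, b))), e)   [R1 at ε]
2. f(pair(pair(e, e), pair(b, f(b, b))), e)  →  f(pair(pair(e, e), pair(b, b)), e)   [R2 at 1.2.2]
3. f(pair(pair(e, e), pair(b, b)), e)  →  b   [R3 at ε]

Reduce t₂ = f(b, f(b, f(b, f(pair(b, e), pair(e, b))))):
1. f(b, f(b, f(b, f(pair(b, e), pair(e, b)))))  →  f(b, f(b, f(pair(b, e), pair(e, b))))   [R2 at ε]
2. f(b, f(b, f(pair(b, e), pair(e, b))))  →  f(b, f(pair(b, e), pair(e, b)))   [R2 at ε]
3. f(b, f(pair(b, e), pair(e, b)))  →  f(pair(b, e), pair(e, b))   [R2 at ε]
4. f(pair(b, e), pair(e, b))  →  b   [R1 at ε]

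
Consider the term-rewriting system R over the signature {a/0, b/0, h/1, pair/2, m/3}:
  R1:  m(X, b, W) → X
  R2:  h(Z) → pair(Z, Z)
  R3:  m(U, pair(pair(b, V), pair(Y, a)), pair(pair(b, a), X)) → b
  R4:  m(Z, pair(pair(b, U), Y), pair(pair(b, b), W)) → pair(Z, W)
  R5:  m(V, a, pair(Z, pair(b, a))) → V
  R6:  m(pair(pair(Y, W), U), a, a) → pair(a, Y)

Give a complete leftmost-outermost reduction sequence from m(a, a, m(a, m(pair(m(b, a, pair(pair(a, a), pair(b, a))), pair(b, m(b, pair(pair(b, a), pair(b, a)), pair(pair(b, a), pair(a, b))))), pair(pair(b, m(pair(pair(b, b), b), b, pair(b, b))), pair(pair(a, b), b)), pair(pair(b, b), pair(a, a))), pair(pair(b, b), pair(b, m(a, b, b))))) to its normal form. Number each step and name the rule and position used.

a

1. m(a, a, m(a, m(pair(m(b, a, pair(pair(a, a), pair(b, a))), pair(b, m(b, pair(pair(b, a), pair(b, a)), pair(pair(b, a), pair(a, b))))), pair(pair(b, m(pair(pair(b, b), b), b, pair(b, b))), pair(pair(a, b), b)), pair(pair(b, b), pair(a, a))), pair(pair(b, b), pair(b, m(a, b, b)))))  →  m(a, a, m(a, pair(pair(m(b, a, pair(pair(a, a), pair(b, a))), pair(b, m(b, pair(pair(b, a), pair(b, a)), pair(pair(b, a), pair(a, b))))), pair(a, a)), pair(pair(b, b), pair(b, m(a, b, b)))))   [R4 at 3.2]
2. m(a, a, m(a, pair(pair(m(b, a, pair(pair(a, a), pair(b, a))), pair(b, m(b, pair(pair(b, a), pair(b, a)), pair(pair(b, a), pair(a, b))))), pair(a, a)), pair(pair(b, b), pair(b, m(a, b, b)))))  →  m(a, a, m(a, pair(pair(b, pair(b, m(b, pair(pair(b, a), pair(b, a)), pair(pair(b, a), pair(a, b))))), pair(a, a)), pair(pair(b, b), pair(b, m(a, b, b)))))   [R5 at 3.2.1.1]
3. m(a, a, m(a, pair(pair(b, pair(b, m(b, pair(pair(b, a), pair(b, a)), pair(pair(b, a), pair(a, b))))), pair(a, a)), pair(pair(b, b), pair(b, m(a, b, b)))))  →  m(a, a, pair(a, pair(b, m(a, b, b))))   [R4 at 3]
4. m(a, a, pair(a, pair(b, m(a, b, b))))  →  m(a, a, pair(a, pair(b, a)))   [R1 at 3.2.2]
5. m(a, a, pair(a, pair(b, a)))  →  a   [R5 at ε]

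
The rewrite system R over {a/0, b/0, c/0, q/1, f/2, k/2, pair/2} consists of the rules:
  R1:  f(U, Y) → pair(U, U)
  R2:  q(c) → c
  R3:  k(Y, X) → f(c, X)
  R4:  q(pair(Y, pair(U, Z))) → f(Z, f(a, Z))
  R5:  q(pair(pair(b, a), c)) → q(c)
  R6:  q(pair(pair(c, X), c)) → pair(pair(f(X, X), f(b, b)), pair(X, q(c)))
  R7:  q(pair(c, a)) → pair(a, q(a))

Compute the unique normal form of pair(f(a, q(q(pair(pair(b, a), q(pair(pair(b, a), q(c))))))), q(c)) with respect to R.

pair(pair(a, a), c)

1. pair(f(a, q(q(pair(pair(b, a), q(pair(pair(b, a), q(c))))))), q(c))  →  pair(pair(a, a), q(c))   [R1 at 1]
2. pair(pair(a, a), q(c))  →  pair(pair(a, a), c)   [R2 at 2]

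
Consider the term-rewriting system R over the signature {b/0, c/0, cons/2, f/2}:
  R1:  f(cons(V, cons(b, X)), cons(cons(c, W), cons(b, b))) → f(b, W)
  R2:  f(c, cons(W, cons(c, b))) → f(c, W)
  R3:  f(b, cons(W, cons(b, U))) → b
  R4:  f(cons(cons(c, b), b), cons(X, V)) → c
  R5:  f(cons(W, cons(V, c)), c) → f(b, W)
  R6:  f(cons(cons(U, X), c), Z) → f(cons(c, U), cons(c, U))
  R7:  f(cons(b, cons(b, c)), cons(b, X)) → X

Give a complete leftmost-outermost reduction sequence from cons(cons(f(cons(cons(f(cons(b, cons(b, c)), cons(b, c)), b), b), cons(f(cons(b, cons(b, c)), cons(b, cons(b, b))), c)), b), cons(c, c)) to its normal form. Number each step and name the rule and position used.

cons(cons(c, b), cons(c, c))

1. cons(cons(f(cons(cons(f(cons(b, cons(b, c)), cons(b, c)), b), b), cons(f(cons(b, cons(b, c)), cons(b, cons(b, b))), c)), b), cons(c, c))  →  cons(cons(f(cons(cons(c, b), b), cons(f(cons(b, cons(b, c)), cons(b, cons(b, b))), c)), b), cons(c, c))   [R7 at 1.1.1.1.1]
2. cons(cons(f(cons(cons(c, b), b), cons(f(cons(b, cons(b, c)), cons(b, cons(b, b))), c)), b), cons(c, c))  →  cons(cons(c, b), cons(c, c))   [R4 at 1.1]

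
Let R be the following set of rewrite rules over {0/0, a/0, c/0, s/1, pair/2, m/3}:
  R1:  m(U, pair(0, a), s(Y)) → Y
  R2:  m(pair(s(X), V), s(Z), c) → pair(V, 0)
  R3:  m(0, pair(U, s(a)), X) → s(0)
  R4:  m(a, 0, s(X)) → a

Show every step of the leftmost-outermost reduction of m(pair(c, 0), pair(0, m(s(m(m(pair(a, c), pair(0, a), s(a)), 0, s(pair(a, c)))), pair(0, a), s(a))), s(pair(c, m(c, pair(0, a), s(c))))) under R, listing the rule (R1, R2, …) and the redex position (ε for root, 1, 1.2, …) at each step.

1. m(pair(c, 0), pair(0, m(s(m(m(pair(a, c), pair(0, a), s(a)), 0, s(pair(a, c)))), pair(0, a), s(a))), s(pair(c, m(c, pair(0, a), s(c)))))  →  m(pair(c, 0), pair(0, a), s(pair(c, m(c, pair(0, a), s(c)))))   [R1 at 2.2]
2. m(pair(c, 0), pair(0, a), s(pair(c, m(c, pair(0, a), s(c)))))  →  pair(c, m(c, pair(0, a), s(c)))   [R1 at ε]
3. pair(c, m(c, pair(0, a), s(c)))  →  pair(c, c)   [R1 at 2]

pair(c, c)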